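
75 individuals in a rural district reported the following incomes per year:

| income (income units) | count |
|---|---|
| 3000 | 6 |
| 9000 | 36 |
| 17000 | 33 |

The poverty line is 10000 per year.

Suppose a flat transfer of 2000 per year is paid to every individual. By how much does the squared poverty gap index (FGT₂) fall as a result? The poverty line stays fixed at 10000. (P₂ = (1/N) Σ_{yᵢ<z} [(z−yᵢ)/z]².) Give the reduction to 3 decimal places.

Before: below the line — 6×3000, 36×9000; squared poverty gap index (FGT₂) = 0.04400.
After the 2000 transfer: below the line — 6×5000; squared poverty gap index (FGT₂) = 0.02000.
Reduction = 0.04400 − 0.02000 = 0.024.

0.024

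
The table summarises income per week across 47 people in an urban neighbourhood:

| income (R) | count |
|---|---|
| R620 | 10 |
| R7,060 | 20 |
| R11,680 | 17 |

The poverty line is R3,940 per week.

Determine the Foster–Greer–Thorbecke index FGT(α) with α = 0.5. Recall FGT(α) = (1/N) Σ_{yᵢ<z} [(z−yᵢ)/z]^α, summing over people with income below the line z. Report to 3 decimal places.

0.195

Poor units: 10×R620 (q = 10 of N = 47).
Normalized shortfalls: (3940−620)/3940 = 0.8426 (×10).
Raised to α = 0.5: 0.91795 (×10).
Sum = 9.179540; FGT(0.5) = 9.179540 / 47 = 0.195.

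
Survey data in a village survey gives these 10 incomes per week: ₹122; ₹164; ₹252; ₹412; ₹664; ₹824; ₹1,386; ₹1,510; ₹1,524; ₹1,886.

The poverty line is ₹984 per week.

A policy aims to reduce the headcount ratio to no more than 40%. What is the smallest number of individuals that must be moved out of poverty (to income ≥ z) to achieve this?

6 of the 10 individuals are poor, so H = 6/10 = 0.600.
A headcount ratio of at most 40% allows at most ⌊0.40 × 10⌋ = 4 poor individuals.
So at least 6 − 4 = 2 must be lifted.

2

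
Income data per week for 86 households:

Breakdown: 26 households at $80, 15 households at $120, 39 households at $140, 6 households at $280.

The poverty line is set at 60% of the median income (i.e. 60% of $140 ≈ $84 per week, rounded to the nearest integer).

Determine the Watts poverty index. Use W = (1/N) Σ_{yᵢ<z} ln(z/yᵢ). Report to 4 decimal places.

Incomes under z: 26×$80 (q = 26 of N = 86).
Log shortfalls: ln(84/80) = 0.0488 (×26).
W = 1.268544 / 86 = 0.0148.

0.0148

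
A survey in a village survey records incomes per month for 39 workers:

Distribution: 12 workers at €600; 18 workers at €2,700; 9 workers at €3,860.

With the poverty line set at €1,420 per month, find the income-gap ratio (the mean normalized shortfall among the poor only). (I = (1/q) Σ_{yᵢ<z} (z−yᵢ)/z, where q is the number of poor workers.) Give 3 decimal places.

Below the line: 12×€600 (q = 12 of N = 39).
Relative gaps: 0.5775 (×12); sum = 6.929577.
I averages over the q = 12 poor units only: 6.929577 / 12 = 0.577.

0.577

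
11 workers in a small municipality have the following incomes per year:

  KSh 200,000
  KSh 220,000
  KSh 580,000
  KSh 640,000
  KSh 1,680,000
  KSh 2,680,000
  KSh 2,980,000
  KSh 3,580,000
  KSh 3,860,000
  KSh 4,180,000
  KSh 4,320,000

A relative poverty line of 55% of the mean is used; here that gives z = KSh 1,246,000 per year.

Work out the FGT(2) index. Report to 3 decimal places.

0.173

Below the line: KSh 200,000, KSh 220,000, KSh 580,000, KSh 640,000 (q = 4 of N = 11).
Normalized shortfalls: (1246000−200000)/1246000 = 0.8395; (1246000−220000)/1246000 = 0.8234; (1246000−580000)/1246000 = 0.5345; (1246000−640000)/1246000 = 0.4864.
Squared: 0.7047; 0.6780; 0.2857; 0.2365.
Sum = 1.905026; P₂ = 1.905026 / 11 = 0.173.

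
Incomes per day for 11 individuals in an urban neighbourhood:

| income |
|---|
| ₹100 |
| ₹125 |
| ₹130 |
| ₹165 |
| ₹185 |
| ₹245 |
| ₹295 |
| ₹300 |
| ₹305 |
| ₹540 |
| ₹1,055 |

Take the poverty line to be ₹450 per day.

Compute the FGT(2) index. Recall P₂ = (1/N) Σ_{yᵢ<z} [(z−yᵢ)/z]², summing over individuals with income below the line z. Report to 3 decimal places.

Below the line: ₹100, ₹125, ₹130, ₹165, ₹185, ₹245, ₹295, ₹300, ₹305 (q = 9 of N = 11).
Shortfall ratios: (450−100)/450 = 0.7778; (450−125)/450 = 0.7222; (450−130)/450 = 0.7111; (450−165)/450 = 0.6333; (450−185)/450 = 0.5889; (450−245)/450 = 0.4556; (450−295)/450 = 0.3444; (450−300)/450 = 0.3333; (450−305)/450 = 0.3222.
Squared: 0.6049; 0.5216; 0.5057; 0.4011; 0.3468; 0.2075; 0.1186; 0.1111; 0.1038.
Sum = 2.921235; P₂ = 2.921235 / 11 = 0.266.

0.266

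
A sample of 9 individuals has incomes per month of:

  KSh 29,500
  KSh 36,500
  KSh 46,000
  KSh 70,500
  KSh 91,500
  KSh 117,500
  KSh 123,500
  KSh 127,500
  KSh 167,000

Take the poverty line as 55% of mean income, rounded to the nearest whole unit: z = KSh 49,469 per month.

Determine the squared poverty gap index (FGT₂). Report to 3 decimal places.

Incomes under z: KSh 29,500, KSh 36,500, KSh 46,000 (q = 3 of N = 9).
Normalized shortfalls: (49469−29500)/49469 = 0.4037; (49469−36500)/49469 = 0.2622; (49469−46000)/49469 = 0.0701.
Squared: 0.1629; 0.0687; 0.0049.
Sum = 0.236595; P₂ = 0.236595 / 9 = 0.026.

0.026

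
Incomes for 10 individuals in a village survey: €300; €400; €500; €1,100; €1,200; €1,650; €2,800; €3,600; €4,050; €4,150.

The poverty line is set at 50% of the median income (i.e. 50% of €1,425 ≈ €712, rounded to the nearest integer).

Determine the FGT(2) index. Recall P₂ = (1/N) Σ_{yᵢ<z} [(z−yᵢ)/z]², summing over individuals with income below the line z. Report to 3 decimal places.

Below the line: €300, €400, €500 (q = 3 of N = 10).
Gap ratios (z−y)/z: (712−300)/712 = 0.5787; (712−400)/712 = 0.4382; (712−500)/712 = 0.2978.
Squared: 0.3348; 0.1920; 0.0887.
Sum = 0.615516; P₂ = 0.615516 / 10 = 0.062.

0.062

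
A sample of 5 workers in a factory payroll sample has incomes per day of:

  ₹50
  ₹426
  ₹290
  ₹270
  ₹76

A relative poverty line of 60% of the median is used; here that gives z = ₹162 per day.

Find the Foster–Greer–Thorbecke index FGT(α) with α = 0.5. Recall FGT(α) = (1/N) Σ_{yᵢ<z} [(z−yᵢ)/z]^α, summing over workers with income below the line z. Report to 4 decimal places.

0.3120

Incomes under z: ₹50, ₹76 (q = 2 of N = 5).
Shortfall ratios: (162−50)/162 = 0.6914; (162−76)/162 = 0.5309.
Raised to α = 0.5: 0.83148; 0.72860.
Sum = 1.560084; FGT(0.5) = 1.560084 / 5 = 0.3120.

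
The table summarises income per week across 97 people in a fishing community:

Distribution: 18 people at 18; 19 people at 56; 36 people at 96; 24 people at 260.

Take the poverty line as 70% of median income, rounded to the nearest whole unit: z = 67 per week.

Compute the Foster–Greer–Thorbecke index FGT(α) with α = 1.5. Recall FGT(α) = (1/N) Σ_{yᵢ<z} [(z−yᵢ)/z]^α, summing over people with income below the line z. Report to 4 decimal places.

Below z: 18×18, 19×56 (q = 37 of N = 97).
Shortfall ratios: (67−18)/67 = 0.7313 (×18); (67−56)/67 = 0.1642 (×19).
Raised to α = 1.5: 0.62543 (×18); 0.06652 (×19).
Sum = 12.521775; FGT(1.5) = 12.521775 / 97 = 0.1291.

0.1291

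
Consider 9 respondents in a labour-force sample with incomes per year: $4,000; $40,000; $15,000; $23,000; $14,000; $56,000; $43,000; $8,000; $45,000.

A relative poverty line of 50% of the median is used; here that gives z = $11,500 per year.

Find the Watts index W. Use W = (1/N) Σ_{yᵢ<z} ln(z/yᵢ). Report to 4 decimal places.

Below the line: $4,000, $8,000 (q = 2 of N = 9).
ln(z/y) terms: ln(11500/4000) = 1.0561; ln(11500/8000) = 0.3629.
W = 1.418958 / 9 = 0.1577.

0.1577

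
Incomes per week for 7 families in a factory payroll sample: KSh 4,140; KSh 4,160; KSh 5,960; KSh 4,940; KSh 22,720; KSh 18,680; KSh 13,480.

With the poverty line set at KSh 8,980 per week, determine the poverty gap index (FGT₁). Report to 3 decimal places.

0.266

Poor units: KSh 4,140, KSh 4,160, KSh 4,940, KSh 5,960 (q = 4 of N = 7).
Gap ratios (z−y)/z: (8980−4140)/8980 = 0.5390; (8980−4160)/8980 = 0.5367; (8980−4940)/8980 = 0.4499; (8980−5960)/8980 = 0.3363.
Sum of shortfalls = 1.861915; P₁ averages over all N: 1.861915 / 7 = 0.266.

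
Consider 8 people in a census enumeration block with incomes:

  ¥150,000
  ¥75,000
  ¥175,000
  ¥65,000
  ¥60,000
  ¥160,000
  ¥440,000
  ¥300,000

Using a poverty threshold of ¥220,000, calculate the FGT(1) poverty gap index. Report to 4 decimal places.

Poor units: ¥60,000, ¥65,000, ¥75,000, ¥150,000, ¥160,000, ¥175,000 (q = 6 of N = 8).
Relative gaps: (220000−60000)/220000 = 0.7273; (220000−65000)/220000 = 0.7045; (220000−75000)/220000 = 0.6591; (220000−150000)/220000 = 0.3182; (220000−160000)/220000 = 0.2727; (220000−175000)/220000 = 0.2045.
Sum of shortfalls = 2.886364; P₁ averages over all N: 2.886364 / 8 = 0.3608.

0.3608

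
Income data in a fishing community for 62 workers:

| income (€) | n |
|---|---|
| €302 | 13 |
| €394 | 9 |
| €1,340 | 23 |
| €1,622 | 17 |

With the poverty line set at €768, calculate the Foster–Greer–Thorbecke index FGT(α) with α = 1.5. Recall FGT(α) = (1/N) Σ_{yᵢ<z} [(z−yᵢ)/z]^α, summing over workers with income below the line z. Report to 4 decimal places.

0.1484

Incomes under z: 13×€302, 9×€394 (q = 22 of N = 62).
Normalized shortfalls: (768−302)/768 = 0.6068 (×13); (768−394)/768 = 0.4870 (×9).
Raised to α = 1.5: 0.47265 (×13); 0.33983 (×9).
Sum = 9.202910; FGT(1.5) = 9.202910 / 62 = 0.1484.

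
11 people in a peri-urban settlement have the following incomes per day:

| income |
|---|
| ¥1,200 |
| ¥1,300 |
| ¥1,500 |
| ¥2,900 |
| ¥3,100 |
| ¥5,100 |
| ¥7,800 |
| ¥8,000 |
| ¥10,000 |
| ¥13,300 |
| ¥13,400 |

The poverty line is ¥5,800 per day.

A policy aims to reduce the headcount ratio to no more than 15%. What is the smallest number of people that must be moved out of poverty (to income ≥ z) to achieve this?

6 of the 11 people are poor, so H = 6/11 = 0.545.
A headcount ratio of at most 15% allows at most ⌊0.15 × 11⌋ = 1 poor people.
So at least 6 − 1 = 5 must be lifted.

5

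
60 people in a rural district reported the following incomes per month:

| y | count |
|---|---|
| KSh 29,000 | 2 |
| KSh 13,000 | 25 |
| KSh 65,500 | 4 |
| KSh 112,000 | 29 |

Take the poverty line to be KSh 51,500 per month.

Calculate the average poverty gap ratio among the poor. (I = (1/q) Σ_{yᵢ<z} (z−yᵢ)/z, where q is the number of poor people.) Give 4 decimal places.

Below z: 25×KSh 13,000, 2×KSh 29,000 (q = 27 of N = 60).
Relative gaps: 0.7476 (×25), 0.4369 (×2); sum = 19.563107.
The income-gap ratio divides by q (the poor only): 19.563107 / 27 = 0.7246.

0.7246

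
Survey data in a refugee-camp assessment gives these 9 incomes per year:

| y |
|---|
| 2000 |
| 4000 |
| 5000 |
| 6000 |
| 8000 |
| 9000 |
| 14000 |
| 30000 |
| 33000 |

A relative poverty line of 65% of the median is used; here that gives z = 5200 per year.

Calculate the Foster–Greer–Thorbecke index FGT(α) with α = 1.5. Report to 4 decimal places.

0.0668

Poor units: 2000, 4000, 5000 (q = 3 of N = 9).
Shortfall ratios: (5200−2000)/5200 = 0.6154; (5200−4000)/5200 = 0.2308; (5200−5000)/5200 = 0.0385.
Raised to α = 1.5: 0.48275; 0.11086; 0.00754.
Sum = 0.601148; FGT(1.5) = 0.601148 / 9 = 0.0668.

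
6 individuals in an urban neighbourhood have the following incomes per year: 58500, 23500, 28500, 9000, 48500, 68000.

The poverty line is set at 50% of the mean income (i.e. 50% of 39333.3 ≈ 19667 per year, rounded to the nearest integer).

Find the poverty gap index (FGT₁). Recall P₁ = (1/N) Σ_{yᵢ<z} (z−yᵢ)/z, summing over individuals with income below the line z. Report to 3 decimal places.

Below the line: 9000 (q = 1 of N = 6).
Shortfall ratios: (19667−9000)/19667 = 0.5424.
Sum of shortfalls = 0.542381; P₁ averages over all N: 0.542381 / 6 = 0.090.

0.090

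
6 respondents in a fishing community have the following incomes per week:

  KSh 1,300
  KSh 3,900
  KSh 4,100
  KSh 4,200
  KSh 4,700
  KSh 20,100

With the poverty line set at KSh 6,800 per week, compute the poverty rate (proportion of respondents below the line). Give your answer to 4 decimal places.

5 of the 6 respondents have income below KSh 6,800.
H = 5/6 = 0.8333.

0.8333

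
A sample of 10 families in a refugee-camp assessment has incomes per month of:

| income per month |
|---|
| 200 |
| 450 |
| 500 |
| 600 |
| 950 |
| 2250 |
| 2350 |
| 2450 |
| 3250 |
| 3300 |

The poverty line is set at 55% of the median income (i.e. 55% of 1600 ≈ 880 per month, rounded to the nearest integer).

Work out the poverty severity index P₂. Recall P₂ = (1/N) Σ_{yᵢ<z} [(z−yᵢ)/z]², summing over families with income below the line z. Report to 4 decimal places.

Poor units: 200, 450, 500, 600 (q = 4 of N = 10).
Normalized shortfalls: (880−200)/880 = 0.7727; (880−450)/880 = 0.4886; (880−500)/880 = 0.4318; (880−600)/880 = 0.3182.
Squared: 0.5971; 0.2388; 0.1865; 0.1012.
Sum = 1.123580; P₂ = 1.123580 / 10 = 0.1124.

0.1124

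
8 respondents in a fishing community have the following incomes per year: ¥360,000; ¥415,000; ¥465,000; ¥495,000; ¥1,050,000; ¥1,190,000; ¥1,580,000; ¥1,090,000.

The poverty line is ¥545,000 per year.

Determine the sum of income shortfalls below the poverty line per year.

Poor units: ¥360,000, ¥415,000, ¥465,000, ¥495,000 (q = 4 of N = 8).
Individual gaps: 545000−360000 = 185000; 545000−415000 = 130000; 545000−465000 = 80000; 545000−495000 = 50000.
Aggregate gap = ¥445,000.

¥445,000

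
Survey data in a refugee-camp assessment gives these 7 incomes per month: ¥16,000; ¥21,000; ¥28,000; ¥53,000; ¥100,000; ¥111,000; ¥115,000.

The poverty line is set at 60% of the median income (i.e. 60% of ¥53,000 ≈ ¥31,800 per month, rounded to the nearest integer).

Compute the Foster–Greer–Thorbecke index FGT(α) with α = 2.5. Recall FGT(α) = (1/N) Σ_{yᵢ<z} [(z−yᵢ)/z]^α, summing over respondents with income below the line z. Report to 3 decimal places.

0.035

Poor units: ¥16,000, ¥21,000, ¥28,000 (q = 3 of N = 7).
Shortfall ratios: (31800−16000)/31800 = 0.4969; (31800−21000)/31800 = 0.3396; (31800−28000)/31800 = 0.1195.
Raised to α = 2.5: 0.17401; 0.06722; 0.00494.
Sum = 0.246165; FGT(2.5) = 0.246165 / 7 = 0.035.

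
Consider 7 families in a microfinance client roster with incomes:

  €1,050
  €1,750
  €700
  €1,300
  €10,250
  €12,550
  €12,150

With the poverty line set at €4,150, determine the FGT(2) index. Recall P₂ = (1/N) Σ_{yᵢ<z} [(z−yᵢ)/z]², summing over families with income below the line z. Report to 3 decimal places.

0.294

Incomes under z: €700, €1,050, €1,300, €1,750 (q = 4 of N = 7).
Relative gaps: (4150−700)/4150 = 0.8313; (4150−1050)/4150 = 0.7470; (4150−1300)/4150 = 0.6867; (4150−1750)/4150 = 0.5783.
Squared: 0.6911; 0.5580; 0.4716; 0.3344.
Sum = 2.055160; P₂ = 2.055160 / 7 = 0.294.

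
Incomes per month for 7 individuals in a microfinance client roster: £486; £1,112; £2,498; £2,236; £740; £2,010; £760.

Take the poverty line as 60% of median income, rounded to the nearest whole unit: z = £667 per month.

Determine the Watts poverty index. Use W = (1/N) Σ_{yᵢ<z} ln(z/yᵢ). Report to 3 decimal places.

0.045

Below z: £486 (q = 1 of N = 7).
ln(z/y) terms: ln(667/486) = 0.3166.
W = 0.316581 / 7 = 0.045.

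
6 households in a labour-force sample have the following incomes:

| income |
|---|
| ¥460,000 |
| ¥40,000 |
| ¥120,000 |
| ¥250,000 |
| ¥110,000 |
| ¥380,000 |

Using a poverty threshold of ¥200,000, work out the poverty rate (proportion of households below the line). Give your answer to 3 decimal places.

0.500

3 of the 6 households have income below ¥200,000.
H = 3/6 = 0.500.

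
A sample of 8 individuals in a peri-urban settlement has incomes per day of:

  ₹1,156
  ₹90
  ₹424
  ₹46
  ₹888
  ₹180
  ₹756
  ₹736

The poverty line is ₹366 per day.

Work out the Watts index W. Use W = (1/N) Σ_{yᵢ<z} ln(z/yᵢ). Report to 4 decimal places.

0.5233

Incomes under z: ₹46, ₹90, ₹180 (q = 3 of N = 8).
ln(z/y) terms: ln(366/46) = 2.0740; ln(366/90) = 1.4028; ln(366/180) = 0.7097.
W = 4.186492 / 8 = 0.5233.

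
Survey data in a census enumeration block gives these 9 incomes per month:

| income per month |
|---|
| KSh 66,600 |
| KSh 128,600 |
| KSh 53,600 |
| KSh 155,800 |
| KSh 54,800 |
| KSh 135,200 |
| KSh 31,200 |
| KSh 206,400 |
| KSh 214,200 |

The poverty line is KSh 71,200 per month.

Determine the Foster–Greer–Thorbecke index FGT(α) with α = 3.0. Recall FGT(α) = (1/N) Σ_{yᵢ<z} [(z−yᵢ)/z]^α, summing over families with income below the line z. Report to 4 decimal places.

0.0228

Poor units: KSh 31,200, KSh 53,600, KSh 54,800, KSh 66,600 (q = 4 of N = 9).
Gap ratios (z−y)/z: (71200−31200)/71200 = 0.5618; (71200−53600)/71200 = 0.2472; (71200−54800)/71200 = 0.2303; (71200−66600)/71200 = 0.0646.
Raised to α = 3.0: 0.17731; 0.01510; 0.01222; 0.00027.
Sum = 0.204907; FGT(3.0) = 0.204907 / 9 = 0.0228.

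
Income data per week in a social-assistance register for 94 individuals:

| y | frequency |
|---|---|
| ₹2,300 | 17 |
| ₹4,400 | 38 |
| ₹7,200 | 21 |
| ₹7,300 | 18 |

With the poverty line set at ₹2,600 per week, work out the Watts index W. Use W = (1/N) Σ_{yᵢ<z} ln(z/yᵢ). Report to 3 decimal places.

Incomes under z: 17×₹2,300 (q = 17 of N = 94).
Log shortfalls: ln(2600/2300) = 0.1226 (×17).
W = 2.084239 / 94 = 0.022.

0.022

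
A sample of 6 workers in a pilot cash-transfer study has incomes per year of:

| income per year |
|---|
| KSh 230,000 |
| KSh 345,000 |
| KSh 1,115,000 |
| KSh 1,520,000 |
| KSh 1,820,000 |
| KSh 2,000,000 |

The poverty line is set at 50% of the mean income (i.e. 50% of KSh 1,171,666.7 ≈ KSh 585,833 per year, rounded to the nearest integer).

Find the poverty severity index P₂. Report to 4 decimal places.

0.0897

Below the line: KSh 230,000, KSh 345,000 (q = 2 of N = 6).
Normalized shortfalls: (585833−230000)/585833 = 0.6074; (585833−345000)/585833 = 0.4111.
Squared: 0.3689; 0.1690.
Sum = 0.537930; P₂ = 0.537930 / 6 = 0.0897.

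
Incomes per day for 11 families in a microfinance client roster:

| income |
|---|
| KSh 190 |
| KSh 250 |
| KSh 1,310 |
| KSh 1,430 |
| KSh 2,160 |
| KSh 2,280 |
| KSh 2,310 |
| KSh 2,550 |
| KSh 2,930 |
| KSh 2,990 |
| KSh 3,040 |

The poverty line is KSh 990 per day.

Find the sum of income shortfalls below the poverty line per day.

KSh 1,540

Incomes under z: KSh 190, KSh 250 (q = 2 of N = 11).
Individual gaps: 990−190 = 800; 990−250 = 740.
Aggregate gap = KSh 1,540.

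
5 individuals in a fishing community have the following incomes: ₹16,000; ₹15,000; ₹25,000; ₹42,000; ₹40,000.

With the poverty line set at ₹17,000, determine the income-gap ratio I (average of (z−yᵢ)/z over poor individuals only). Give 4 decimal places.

0.0882

Incomes under z: ₹15,000, ₹16,000 (q = 2 of N = 5).
Shortfall ratios (z−y)/z: 0.1176, 0.0588; sum = 0.176471.
The income-gap ratio divides by q (the poor only): 0.176471 / 2 = 0.0882.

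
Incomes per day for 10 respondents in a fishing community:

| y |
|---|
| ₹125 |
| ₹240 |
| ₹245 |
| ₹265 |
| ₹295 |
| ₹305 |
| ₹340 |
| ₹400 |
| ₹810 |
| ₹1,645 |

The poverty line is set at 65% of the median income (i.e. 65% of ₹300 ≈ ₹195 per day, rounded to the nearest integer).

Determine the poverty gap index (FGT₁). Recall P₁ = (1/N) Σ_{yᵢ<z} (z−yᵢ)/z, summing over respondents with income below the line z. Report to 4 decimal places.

0.0359

Below z: ₹125 (q = 1 of N = 10).
Normalized shortfalls: (195−125)/195 = 0.3590.
Sum of shortfalls = 0.358974; P₁ averages over all N: 0.358974 / 10 = 0.0359.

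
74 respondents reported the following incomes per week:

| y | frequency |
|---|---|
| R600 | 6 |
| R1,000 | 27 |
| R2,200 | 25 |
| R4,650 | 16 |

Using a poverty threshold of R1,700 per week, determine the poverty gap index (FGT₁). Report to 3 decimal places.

0.203

Incomes under z: 6×R600, 27×R1,000 (q = 33 of N = 74).
Relative gaps: (1700−600)/1700 = 0.6471 (×6); (1700−1000)/1700 = 0.4118 (×27).
Sum of shortfalls = 15.000000; P₁ averages over all N: 15.000000 / 74 = 0.203.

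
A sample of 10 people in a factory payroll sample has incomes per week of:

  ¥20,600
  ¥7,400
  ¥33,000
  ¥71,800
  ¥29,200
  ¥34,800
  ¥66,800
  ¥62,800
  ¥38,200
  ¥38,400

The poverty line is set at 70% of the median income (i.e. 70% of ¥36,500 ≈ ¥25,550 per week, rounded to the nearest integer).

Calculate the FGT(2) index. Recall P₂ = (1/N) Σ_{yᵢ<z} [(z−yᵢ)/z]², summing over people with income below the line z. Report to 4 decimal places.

Below the line: ¥7,400, ¥20,600 (q = 2 of N = 10).
Normalized shortfalls: (25550−7400)/25550 = 0.7104; (25550−20600)/25550 = 0.1937.
Squared: 0.5046; 0.0375.
Sum = 0.542162; P₂ = 0.542162 / 10 = 0.0542.

0.0542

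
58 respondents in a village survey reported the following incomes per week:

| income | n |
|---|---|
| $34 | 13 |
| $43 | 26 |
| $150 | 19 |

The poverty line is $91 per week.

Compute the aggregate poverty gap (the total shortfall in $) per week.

Poor units: 13×$34, 26×$43 (q = 39 of N = 58).
Individual gaps: 13×(91−34) = 741; 26×(91−43) = 1248.
Aggregate gap = $1,989.

$1,989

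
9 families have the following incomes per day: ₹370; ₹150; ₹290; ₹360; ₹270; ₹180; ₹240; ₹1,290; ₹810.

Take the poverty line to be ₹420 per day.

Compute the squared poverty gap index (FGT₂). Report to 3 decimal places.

Below the line: ₹150, ₹180, ₹240, ₹270, ₹290, ₹360, ₹370 (q = 7 of N = 9).
Relative gaps: (420−150)/420 = 0.6429; (420−180)/420 = 0.5714; (420−240)/420 = 0.4286; (420−270)/420 = 0.3571; (420−290)/420 = 0.3095; (420−360)/420 = 0.1429; (420−370)/420 = 0.1190.
Squared: 0.4133; 0.3265; 0.1837; 0.1276; 0.0958; 0.0204; 0.0142.
Sum = 1.181406; P₂ = 1.181406 / 9 = 0.131.

0.131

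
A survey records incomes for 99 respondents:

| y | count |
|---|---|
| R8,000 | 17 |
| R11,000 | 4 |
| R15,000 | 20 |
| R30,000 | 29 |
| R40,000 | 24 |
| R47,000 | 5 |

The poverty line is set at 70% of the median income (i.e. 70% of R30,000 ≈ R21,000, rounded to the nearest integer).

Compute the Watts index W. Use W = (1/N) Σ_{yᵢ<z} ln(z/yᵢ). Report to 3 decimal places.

0.260

Poor units: 17×R8,000, 4×R11,000, 20×R15,000 (q = 41 of N = 99).
ln(z/y) terms: ln(21000/8000) = 0.9651 (×17); ln(21000/11000) = 0.6466 (×4); ln(21000/15000) = 0.3365 (×20).
W = 25.722329 / 99 = 0.260.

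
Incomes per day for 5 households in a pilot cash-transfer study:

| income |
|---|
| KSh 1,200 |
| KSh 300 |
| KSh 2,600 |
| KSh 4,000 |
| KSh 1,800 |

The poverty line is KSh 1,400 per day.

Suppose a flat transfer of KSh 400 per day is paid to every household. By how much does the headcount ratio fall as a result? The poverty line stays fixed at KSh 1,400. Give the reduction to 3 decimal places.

Before: below the line — KSh 300, KSh 1,200; headcount ratio = 0.40000.
After the KSh 400 transfer: below the line — KSh 700; headcount ratio = 0.20000.
Reduction = 0.40000 − 0.20000 = 0.200.

0.200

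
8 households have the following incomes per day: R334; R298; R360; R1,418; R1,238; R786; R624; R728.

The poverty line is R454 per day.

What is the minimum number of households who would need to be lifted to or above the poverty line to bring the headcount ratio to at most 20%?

2

Currently q = 3 of N = 8 are below the line (H = 0.375).
A headcount ratio of at most 20% allows at most ⌊0.20 × 8⌋ = 1 poor households.
So at least 3 − 1 = 2 must be lifted.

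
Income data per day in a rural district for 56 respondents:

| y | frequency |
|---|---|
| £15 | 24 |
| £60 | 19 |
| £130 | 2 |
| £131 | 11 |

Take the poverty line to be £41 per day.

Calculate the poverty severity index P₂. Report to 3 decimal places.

Below the line: 24×£15 (q = 24 of N = 56).
Relative gaps: (41−15)/41 = 0.6341 (×24).
Squared: 0.4021 (×24).
Sum = 9.651398; P₂ = 9.651398 / 56 = 0.172.

0.172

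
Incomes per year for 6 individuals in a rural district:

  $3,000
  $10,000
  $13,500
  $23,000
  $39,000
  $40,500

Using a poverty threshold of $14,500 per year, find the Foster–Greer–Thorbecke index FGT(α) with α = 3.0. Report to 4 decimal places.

0.0882

Below z: $3,000, $10,000, $13,500 (q = 3 of N = 6).
Normalized shortfalls: (14500−3000)/14500 = 0.7931; (14500−10000)/14500 = 0.3103; (14500−13500)/14500 = 0.0690.
Raised to α = 3.0: 0.49887; 0.02989; 0.00033.
Sum = 0.529091; FGT(3.0) = 0.529091 / 6 = 0.0882.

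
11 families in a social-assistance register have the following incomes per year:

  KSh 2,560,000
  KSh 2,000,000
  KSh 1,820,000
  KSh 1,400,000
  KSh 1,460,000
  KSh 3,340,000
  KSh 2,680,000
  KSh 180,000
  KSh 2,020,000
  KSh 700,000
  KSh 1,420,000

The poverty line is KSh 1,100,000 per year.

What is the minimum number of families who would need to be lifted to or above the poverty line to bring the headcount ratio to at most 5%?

2

Currently q = 2 of N = 11 are below the line (H = 0.182).
A headcount ratio of at most 5% allows at most ⌊0.05 × 11⌋ = 0 poor families.
So at least 2 − 0 = 2 must be lifted.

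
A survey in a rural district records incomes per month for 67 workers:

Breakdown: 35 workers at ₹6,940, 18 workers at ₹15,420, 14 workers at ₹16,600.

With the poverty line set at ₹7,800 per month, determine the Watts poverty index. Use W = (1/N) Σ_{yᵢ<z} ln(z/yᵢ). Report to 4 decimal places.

Below z: 35×₹6,940 (q = 35 of N = 67).
Log shortfalls: ln(7800/6940) = 0.1168 (×35).
W = 4.088769 / 67 = 0.0610.

0.0610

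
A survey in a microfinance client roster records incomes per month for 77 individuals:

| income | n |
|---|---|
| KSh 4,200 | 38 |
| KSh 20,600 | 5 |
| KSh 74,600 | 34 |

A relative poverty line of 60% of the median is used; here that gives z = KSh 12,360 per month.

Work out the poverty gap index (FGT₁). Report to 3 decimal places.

0.326

Incomes under z: 38×KSh 4,200 (q = 38 of N = 77).
Shortfall ratios: (12360−4200)/12360 = 0.6602 (×38).
Σ = 25.087379. Dividing by the full population N = 77 gives P₁ = 0.326.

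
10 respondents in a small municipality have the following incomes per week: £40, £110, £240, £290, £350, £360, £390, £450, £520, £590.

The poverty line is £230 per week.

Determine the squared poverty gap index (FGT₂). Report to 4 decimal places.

0.0955

Below the line: £40, £110 (q = 2 of N = 10).
Relative gaps: (230−40)/230 = 0.8261; (230−110)/230 = 0.5217.
Squared: 0.6824; 0.2722.
Sum = 0.954631; P₂ = 0.954631 / 10 = 0.0955.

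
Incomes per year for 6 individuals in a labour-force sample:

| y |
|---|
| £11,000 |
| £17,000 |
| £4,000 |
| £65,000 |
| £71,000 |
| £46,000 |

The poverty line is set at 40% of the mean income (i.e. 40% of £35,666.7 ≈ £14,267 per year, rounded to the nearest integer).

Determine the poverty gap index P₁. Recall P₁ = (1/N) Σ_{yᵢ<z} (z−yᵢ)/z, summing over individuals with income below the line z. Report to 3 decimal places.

Below the line: £4,000, £11,000 (q = 2 of N = 6).
Normalized shortfalls: (14267−4000)/14267 = 0.7196; (14267−11000)/14267 = 0.2290.
Σ = 0.948623. Dividing by the full population N = 6 gives P₁ = 0.158.

0.158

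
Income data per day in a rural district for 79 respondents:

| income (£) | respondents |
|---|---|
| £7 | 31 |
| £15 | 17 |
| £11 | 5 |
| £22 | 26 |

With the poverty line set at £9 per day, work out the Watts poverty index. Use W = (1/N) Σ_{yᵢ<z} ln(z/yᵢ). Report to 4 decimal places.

0.0986

Poor units: 31×£7 (q = 31 of N = 79).
ln(z/y) terms: ln(9/7) = 0.2513 (×31).
W = 7.790747 / 79 = 0.0986.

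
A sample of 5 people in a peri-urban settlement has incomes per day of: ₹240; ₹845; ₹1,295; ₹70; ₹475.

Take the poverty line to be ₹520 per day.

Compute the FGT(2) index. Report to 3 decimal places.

0.209

Below z: ₹70, ₹240, ₹475 (q = 3 of N = 5).
Gap ratios (z−y)/z: (520−70)/520 = 0.8654; (520−240)/520 = 0.5385; (520−475)/520 = 0.0865.
Squared: 0.7489; 0.2899; 0.0075.
Sum = 1.046320; P₂ = 1.046320 / 5 = 0.209.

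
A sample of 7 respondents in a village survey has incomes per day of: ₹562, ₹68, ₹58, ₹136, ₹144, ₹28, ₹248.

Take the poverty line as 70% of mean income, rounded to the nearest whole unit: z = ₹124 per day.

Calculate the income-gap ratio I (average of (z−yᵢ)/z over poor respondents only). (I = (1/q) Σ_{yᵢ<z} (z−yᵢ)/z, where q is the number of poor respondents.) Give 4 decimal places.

0.5860

Below z: ₹28, ₹58, ₹68 (q = 3 of N = 7).
Shortfall ratios (z−y)/z: 0.7742, 0.5323, 0.4516; sum = 1.758065.
I averages over the q = 3 poor units only: 1.758065 / 3 = 0.5860.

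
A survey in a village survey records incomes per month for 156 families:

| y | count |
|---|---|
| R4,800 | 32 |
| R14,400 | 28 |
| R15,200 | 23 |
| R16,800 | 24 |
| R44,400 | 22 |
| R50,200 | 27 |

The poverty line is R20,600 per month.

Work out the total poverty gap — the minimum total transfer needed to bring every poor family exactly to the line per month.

Incomes under z: 32×R4,800, 28×R14,400, 23×R15,200, 24×R16,800 (q = 107 of N = 156).
Individual gaps: 32×(20600−4800) = 505600; 28×(20600−14400) = 173600; 23×(20600−15200) = 124200; 24×(20600−16800) = 91200.
Aggregate gap = R894,600.

R894,600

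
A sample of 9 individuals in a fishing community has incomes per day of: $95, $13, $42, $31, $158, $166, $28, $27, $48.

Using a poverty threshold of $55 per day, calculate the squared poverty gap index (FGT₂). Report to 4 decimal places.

Below the line: $13, $27, $28, $31, $42, $48 (q = 6 of N = 9).
Normalized shortfalls: (55−13)/55 = 0.7636; (55−27)/55 = 0.5091; (55−28)/55 = 0.4909; (55−31)/55 = 0.4364; (55−42)/55 = 0.2364; (55−48)/55 = 0.1273.
Squared: 0.5831; 0.2592; 0.2410; 0.1904; 0.0559; 0.0162.
Sum = 1.345785; P₂ = 1.345785 / 9 = 0.1495.

0.1495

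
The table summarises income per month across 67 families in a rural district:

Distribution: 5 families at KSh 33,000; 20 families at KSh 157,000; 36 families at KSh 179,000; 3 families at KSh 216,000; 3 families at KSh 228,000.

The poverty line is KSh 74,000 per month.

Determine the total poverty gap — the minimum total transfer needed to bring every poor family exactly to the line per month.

Poor units: 5×KSh 33,000 (q = 5 of N = 67).
Individual gaps: 5×(74000−33000) = 205000.
Aggregate gap = KSh 205,000.

KSh 205,000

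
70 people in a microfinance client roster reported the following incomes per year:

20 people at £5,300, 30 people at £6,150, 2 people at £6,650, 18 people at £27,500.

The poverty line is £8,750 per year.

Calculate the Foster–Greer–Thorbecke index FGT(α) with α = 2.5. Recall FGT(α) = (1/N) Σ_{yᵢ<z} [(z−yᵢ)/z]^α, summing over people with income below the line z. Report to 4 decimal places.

Incomes under z: 20×£5,300, 30×£6,150, 2×£6,650 (q = 52 of N = 70).
Relative gaps: (8750−5300)/8750 = 0.3943 (×20); (8750−6150)/8750 = 0.2971 (×30); (8750−6650)/8750 = 0.2400 (×2).
Raised to α = 2.5: 0.09762 (×20); 0.04813 (×30); 0.02822 (×2).
Sum = 3.452677; FGT(2.5) = 3.452677 / 70 = 0.0493.

0.0493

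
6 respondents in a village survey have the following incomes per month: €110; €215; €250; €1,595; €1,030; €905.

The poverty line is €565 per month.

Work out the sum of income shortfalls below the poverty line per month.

Below z: €110, €215, €250 (q = 3 of N = 6).
Individual gaps: 565−110 = 455; 565−215 = 350; 565−250 = 315.
Aggregate gap = €1,120.

€1,120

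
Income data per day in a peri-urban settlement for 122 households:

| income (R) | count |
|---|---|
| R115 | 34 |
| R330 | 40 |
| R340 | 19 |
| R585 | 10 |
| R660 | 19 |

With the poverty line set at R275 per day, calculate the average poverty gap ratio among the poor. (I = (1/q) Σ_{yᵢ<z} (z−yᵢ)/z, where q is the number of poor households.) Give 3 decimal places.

0.582

Poor units: 34×R115 (q = 34 of N = 122).
Relative gaps: 0.5818 (×34); sum = 19.781818.
I averages over the q = 34 poor units only: 19.781818 / 34 = 0.582.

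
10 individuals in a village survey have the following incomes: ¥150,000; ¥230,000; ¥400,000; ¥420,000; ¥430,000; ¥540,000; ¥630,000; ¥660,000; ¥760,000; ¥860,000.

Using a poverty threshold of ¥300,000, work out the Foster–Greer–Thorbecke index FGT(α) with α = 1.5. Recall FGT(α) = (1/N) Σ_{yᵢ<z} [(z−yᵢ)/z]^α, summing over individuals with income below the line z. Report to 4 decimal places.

Below z: ¥150,000, ¥230,000 (q = 2 of N = 10).
Shortfall ratios: (300000−150000)/300000 = 0.5000; (300000−230000)/300000 = 0.2333.
Raised to α = 1.5: 0.35355; 0.11271.
Sum = 0.466264; FGT(1.5) = 0.466264 / 10 = 0.0466.

0.0466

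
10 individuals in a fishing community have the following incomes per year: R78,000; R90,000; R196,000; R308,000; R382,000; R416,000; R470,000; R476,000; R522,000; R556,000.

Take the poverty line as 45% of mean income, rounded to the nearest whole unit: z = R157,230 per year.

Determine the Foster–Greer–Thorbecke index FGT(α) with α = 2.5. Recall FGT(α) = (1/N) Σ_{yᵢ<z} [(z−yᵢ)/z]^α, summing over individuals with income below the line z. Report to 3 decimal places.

0.030

Below the line: R78,000, R90,000 (q = 2 of N = 10).
Gap ratios (z−y)/z: (157230−78000)/157230 = 0.5039; (157230−90000)/157230 = 0.4276.
Raised to α = 2.5: 0.18025; 0.11956.
Sum = 0.299810; FGT(2.5) = 0.299810 / 10 = 0.030.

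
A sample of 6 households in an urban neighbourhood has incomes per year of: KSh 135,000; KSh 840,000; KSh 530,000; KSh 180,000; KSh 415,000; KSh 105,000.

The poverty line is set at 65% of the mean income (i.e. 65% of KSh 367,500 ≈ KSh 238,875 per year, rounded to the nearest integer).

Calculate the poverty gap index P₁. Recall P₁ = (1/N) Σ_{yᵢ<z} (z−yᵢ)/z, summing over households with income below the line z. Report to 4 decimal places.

0.2070

Incomes under z: KSh 105,000, KSh 135,000, KSh 180,000 (q = 3 of N = 6).
Gap ratios (z−y)/z: (238875−105000)/238875 = 0.5604; (238875−135000)/238875 = 0.4349; (238875−180000)/238875 = 0.2465.
Sum of shortfalls = 1.241758; P₁ averages over all N: 1.241758 / 6 = 0.2070.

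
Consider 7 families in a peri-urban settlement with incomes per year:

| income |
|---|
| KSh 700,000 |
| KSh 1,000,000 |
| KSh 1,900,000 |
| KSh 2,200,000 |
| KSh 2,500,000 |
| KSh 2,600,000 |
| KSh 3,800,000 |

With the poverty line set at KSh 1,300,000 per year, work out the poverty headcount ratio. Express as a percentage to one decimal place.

2 of the 7 families have income below KSh 1,300,000.
H = 2/7 = 28.6%.

28.6%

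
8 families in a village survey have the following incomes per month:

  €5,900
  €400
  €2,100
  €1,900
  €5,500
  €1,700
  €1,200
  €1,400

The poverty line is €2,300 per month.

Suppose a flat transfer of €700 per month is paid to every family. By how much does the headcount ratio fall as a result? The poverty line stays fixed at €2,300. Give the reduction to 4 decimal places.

0.3750

Before: below the line — €400, €1,200, €1,400, €1,700, €1,900, €2,100; headcount ratio = 0.750000.
After the €700 transfer: below the line — €1,100, €1,900, €2,100; headcount ratio = 0.375000.
Reduction = 0.750000 − 0.375000 = 0.3750.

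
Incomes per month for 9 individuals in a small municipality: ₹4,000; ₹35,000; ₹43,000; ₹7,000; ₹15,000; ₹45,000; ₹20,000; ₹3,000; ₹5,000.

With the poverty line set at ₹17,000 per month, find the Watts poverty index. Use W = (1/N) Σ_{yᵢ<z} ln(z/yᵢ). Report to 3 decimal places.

0.602

Below z: ₹3,000, ₹4,000, ₹5,000, ₹7,000, ₹15,000 (q = 5 of N = 9).
Log shortfalls: ln(17000/3000) = 1.7346; ln(17000/4000) = 1.4469; ln(17000/5000) = 1.2238; ln(17000/7000) = 0.8873; ln(17000/15000) = 0.1252.
W = 5.417762 / 9 = 0.602.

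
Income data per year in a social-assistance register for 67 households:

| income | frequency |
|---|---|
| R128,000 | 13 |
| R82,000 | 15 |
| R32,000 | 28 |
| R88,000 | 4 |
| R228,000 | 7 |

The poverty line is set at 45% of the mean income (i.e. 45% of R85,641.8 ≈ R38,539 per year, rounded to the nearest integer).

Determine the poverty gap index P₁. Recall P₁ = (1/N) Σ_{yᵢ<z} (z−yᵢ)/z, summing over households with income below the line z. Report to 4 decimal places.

Poor units: 28×R32,000 (q = 28 of N = 67).
Relative gaps: (38539−32000)/38539 = 0.1697 (×28).
Sum of shortfalls = 4.750824; P₁ averages over all N: 4.750824 / 67 = 0.0709.

0.0709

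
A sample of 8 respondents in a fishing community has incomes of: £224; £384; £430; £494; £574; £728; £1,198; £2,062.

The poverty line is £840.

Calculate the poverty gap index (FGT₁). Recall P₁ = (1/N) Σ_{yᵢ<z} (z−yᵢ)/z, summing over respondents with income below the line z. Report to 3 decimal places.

Incomes under z: £224, £384, £430, £494, £574, £728 (q = 6 of N = 8).
Relative gaps: (840−224)/840 = 0.7333; (840−384)/840 = 0.5429; (840−430)/840 = 0.4881; (840−494)/840 = 0.4119; (840−574)/840 = 0.3167; (840−728)/840 = 0.1333.
Σ = 2.626190. Dividing by the full population N = 8 gives P₁ = 0.328.

0.328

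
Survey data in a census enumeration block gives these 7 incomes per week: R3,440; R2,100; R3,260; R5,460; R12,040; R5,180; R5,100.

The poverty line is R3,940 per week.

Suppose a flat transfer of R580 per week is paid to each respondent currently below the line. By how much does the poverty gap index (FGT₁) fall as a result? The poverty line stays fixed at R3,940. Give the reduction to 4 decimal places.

0.0602

Before: below the line — R2,100, R3,260, R3,440; poverty gap index (FGT₁) = 0.109500.
After the R580 transfer: below the line — R2,680, R3,840; poverty gap index (FGT₁) = 0.049311.
Reduction = 0.109500 − 0.049311 = 0.0602.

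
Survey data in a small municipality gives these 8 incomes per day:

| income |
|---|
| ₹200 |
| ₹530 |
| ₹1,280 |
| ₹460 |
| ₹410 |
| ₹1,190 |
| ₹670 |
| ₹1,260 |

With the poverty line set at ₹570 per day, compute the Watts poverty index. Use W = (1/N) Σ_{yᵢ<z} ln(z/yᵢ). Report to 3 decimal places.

Poor units: ₹200, ₹410, ₹460, ₹530 (q = 4 of N = 8).
Log shortfalls: ln(570/200) = 1.0473; ln(570/410) = 0.3295; ln(570/460) = 0.2144; ln(570/530) = 0.0728.
W = 1.663967 / 8 = 0.208.

0.208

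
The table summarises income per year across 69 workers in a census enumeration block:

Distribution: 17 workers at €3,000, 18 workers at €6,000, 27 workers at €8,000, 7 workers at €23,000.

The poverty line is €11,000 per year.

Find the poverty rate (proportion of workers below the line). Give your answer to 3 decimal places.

62 of the 69 workers have income below €11,000.
H = 62/69 = 0.899.

0.899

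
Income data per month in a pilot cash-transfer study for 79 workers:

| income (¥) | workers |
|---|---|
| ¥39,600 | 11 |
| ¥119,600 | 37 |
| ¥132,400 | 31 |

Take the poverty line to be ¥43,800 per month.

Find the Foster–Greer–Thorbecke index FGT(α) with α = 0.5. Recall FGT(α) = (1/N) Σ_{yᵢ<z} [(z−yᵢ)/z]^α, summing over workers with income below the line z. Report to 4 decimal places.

Poor units: 11×¥39,600 (q = 11 of N = 79).
Normalized shortfalls: (43800−39600)/43800 = 0.0959 (×11).
Raised to α = 0.5: 0.30966 (×11).
Sum = 3.406279; FGT(0.5) = 3.406279 / 79 = 0.0431.

0.0431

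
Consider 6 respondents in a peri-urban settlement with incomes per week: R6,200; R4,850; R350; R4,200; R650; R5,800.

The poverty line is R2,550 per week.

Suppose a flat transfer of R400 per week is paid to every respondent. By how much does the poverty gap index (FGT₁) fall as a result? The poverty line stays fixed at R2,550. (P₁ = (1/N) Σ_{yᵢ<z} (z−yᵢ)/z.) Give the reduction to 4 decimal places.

Before: below the line — R350, R650; poverty gap index (FGT₁) = 0.267974.
After the R400 transfer: below the line — R750, R1,050; poverty gap index (FGT₁) = 0.215686.
Reduction = 0.267974 − 0.215686 = 0.0523.

0.0523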